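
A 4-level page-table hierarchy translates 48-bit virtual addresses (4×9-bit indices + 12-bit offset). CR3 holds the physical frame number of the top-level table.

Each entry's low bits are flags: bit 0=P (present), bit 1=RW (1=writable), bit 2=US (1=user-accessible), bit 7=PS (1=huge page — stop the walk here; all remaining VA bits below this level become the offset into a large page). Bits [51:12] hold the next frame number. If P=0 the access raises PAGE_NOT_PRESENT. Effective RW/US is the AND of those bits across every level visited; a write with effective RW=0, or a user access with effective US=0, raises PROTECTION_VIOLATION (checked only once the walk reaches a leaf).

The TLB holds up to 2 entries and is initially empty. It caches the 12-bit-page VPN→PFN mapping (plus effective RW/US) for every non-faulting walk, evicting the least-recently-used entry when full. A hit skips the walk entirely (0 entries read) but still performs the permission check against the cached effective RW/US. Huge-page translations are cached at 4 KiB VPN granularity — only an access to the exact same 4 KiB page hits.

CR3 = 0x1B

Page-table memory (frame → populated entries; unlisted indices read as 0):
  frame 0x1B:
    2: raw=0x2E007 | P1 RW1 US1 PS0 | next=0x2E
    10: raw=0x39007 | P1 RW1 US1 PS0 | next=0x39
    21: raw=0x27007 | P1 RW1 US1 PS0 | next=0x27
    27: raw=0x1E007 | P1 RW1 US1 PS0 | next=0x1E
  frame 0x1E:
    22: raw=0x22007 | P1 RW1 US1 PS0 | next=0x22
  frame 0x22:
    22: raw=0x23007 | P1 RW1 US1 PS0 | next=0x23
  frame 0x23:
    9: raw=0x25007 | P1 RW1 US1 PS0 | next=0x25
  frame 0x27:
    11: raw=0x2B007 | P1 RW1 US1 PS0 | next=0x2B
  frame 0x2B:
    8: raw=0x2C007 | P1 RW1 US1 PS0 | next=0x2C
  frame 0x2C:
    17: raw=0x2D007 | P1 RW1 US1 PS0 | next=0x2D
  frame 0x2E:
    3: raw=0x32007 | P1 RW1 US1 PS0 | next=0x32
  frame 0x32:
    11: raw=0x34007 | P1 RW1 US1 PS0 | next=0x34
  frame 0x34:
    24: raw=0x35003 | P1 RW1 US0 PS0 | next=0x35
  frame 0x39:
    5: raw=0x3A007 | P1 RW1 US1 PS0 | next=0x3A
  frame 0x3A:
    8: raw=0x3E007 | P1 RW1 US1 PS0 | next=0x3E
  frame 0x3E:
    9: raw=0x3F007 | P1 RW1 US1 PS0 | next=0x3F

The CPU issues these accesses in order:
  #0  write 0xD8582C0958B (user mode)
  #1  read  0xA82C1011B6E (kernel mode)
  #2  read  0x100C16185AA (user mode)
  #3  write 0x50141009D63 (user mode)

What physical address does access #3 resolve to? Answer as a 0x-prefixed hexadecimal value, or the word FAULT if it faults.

Trace:
#0 VA=0xD8582C0958B (w,user):
  [0] read 0x1B idx=27: raw=0x1E007 flags P=1 W=1 U=1 S=0
  [1] read 0x1E idx=22: raw=0x22007 flags P=1 W=1 U=1 S=0
  [2] read 0x22 idx=22: raw=0x23007 flags P=1 W=1 U=1 S=0
  [3] read 0x23 idx=9: raw=0x25007 flags P=1 W=1 U=1 S=0
  ⇒ phys 0x2558B  [4 reads]
#1 VA=0xA82C1011B6E (r,kernel):
  [0] read 0x1B idx=21: raw=0x27007 flags P=1 W=1 U=1 S=0
  [1] read 0x27 idx=11: raw=0x2B007 flags P=1 W=1 U=1 S=0
  [2] read 0x2B idx=8: raw=0x2C007 flags P=1 W=1 U=1 S=0
  [3] read 0x2C idx=17: raw=0x2D007 flags P=1 W=1 U=1 S=0
  ⇒ phys 0x2DB6E  [4 reads]
#2 VA=0x100C16185AA (r,user):
  [0] read 0x1B idx=2: raw=0x2E007 flags P=1 W=1 U=1 S=0
  [1] read 0x2E idx=3: raw=0x32007 flags P=1 W=1 U=1 S=0
  [2] read 0x32 idx=11: raw=0x34007 flags P=1 W=1 U=1 S=0
  [3] read 0x34 idx=24: raw=0x35003 flags P=1 W=1 U=0 S=0
  ✗ PROTECTION_VIOLATION  [4 reads]
#3 VA=0x50141009D63 (w,user):
  [0] read 0x1B idx=10: raw=0x39007 flags P=1 W=1 U=1 S=0
  [1] read 0x39 idx=5: raw=0x3A007 flags P=1 W=1 U=1 S=0
  [2] read 0x3A idx=8: raw=0x3E007 flags P=1 W=1 U=1 S=0
  [3] read 0x3E idx=9: raw=0x3F007 flags P=1 W=1 U=1 S=0
  ⇒ phys 0x3FD63  [4 reads]

Access #3 PA: 0x3FD63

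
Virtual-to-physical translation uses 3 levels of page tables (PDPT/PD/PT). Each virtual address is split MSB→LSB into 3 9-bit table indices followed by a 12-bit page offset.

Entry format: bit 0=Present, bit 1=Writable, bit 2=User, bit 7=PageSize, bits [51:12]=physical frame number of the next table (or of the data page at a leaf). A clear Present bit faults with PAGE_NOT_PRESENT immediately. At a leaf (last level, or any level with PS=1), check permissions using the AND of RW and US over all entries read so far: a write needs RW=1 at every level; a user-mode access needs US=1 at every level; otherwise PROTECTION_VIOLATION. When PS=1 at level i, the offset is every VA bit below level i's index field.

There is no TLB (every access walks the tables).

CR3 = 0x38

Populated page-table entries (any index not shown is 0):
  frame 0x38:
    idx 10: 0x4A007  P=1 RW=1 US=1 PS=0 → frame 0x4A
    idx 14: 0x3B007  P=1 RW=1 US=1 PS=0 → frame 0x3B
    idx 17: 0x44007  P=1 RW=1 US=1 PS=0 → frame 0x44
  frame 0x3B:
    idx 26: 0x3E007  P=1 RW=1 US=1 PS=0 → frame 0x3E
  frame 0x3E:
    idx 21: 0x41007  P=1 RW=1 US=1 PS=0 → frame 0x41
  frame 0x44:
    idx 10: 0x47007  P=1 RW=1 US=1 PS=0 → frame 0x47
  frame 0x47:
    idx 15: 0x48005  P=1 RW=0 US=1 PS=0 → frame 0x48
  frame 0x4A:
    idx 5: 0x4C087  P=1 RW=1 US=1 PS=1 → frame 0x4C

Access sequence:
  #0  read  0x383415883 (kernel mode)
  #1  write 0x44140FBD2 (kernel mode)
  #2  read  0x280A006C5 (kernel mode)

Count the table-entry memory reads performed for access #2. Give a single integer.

Per-access translation:
#0 VA=0x383415883 (r,kernel):
  L0 @0x38[14] → 0x3B007  P=1,RW=1,US=1,PS=0
  L1 @0x3B[26] → 0x3E007  P=1,RW=1,US=1,PS=0
  L2 @0x3E[21] → 0x41007  P=1,RW=1,US=1,PS=0
  → PA=0x41883  (3 entries read)
#1 VA=0x44140FBD2 (w,kernel):
  L0 @0x38[17] → 0x44007  P=1,RW=1,US=1,PS=0
  L1 @0x44[10] → 0x47007  P=1,RW=1,US=1,PS=0
  L2 @0x47[15] → 0x48005  P=1,RW=0,US=1,PS=0
  → PROTECTION_VIOLATION  (3 entries read)
#2 VA=0x280A006C5 (r,kernel):
  L0 @0x38[10] → 0x4A007  P=1,RW=1,US=1,PS=0
  L1 @0x4A[5] → 0x4C087  P=1,RW=1,US=1,PS=1
  → PA=0x4C6C5 (huge @L1)  (2 entries read)

Entries read for #2: 2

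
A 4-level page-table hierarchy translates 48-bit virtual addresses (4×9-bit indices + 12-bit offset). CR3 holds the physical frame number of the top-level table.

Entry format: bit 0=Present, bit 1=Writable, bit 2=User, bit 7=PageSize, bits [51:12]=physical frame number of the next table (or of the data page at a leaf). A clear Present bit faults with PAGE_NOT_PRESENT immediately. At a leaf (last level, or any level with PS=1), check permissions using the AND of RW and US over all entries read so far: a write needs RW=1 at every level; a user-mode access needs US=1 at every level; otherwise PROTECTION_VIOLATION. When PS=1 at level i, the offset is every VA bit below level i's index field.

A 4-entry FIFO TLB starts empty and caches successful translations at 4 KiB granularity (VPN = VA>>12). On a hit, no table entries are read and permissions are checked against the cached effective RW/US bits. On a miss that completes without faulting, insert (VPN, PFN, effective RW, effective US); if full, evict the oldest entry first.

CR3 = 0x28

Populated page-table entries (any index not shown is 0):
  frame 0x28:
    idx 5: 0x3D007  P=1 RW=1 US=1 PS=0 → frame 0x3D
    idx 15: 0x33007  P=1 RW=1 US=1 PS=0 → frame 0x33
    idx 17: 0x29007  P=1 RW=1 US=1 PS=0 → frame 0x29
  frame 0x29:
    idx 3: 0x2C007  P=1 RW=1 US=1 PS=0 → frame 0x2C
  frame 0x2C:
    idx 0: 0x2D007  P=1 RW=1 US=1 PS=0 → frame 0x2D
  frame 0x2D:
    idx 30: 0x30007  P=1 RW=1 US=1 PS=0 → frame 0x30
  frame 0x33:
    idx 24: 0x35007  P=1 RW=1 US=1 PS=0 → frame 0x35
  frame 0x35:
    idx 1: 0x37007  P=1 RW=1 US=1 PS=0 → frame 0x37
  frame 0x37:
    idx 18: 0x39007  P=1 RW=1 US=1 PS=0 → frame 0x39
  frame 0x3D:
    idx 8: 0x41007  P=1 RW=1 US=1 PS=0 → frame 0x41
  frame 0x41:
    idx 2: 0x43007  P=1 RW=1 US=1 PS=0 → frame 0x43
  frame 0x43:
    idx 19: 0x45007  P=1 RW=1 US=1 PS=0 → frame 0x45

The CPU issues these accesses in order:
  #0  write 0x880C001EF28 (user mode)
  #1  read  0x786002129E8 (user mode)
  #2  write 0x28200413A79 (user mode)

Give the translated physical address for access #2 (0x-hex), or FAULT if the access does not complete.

Trace:
#0 VA=0x880C001EF28 (w,user):
  L0 @0x28[17] → 0x29007  P=1,RW=1,US=1,PS=0
  L1 @0x29[3] → 0x2C007  P=1,RW=1,US=1,PS=0
  L2 @0x2C[0] → 0x2D007  P=1,RW=1,US=1,PS=0
  L3 @0x2D[30] → 0x30007  P=1,RW=1,US=1,PS=0
  ⇒ phys 0x30F28  [4 reads]
#1 VA=0x786002129E8 (r,user):
  L0 @0x28[15] → 0x33007  P=1,RW=1,US=1,PS=0
  L1 @0x33[24] → 0x35007  P=1,RW=1,US=1,PS=0
  L2 @0x35[1] → 0x37007  P=1,RW=1,US=1,PS=0
  L3 @0x37[18] → 0x39007  P=1,RW=1,US=1,PS=0
  ⇒ phys 0x399E8  [4 reads]
#2 VA=0x28200413A79 (w,user):
  L0 @0x28[5] → 0x3D007  P=1,RW=1,US=1,PS=0
  L1 @0x3D[8] → 0x41007  P=1,RW=1,US=1,PS=0
  L2 @0x41[2] → 0x43007  P=1,RW=1,US=1,PS=0
  L3 @0x43[19] → 0x45007  P=1,RW=1,US=1,PS=0
  ⇒ phys 0x45A79  [4 reads]

Access #2 PA: 0x45A79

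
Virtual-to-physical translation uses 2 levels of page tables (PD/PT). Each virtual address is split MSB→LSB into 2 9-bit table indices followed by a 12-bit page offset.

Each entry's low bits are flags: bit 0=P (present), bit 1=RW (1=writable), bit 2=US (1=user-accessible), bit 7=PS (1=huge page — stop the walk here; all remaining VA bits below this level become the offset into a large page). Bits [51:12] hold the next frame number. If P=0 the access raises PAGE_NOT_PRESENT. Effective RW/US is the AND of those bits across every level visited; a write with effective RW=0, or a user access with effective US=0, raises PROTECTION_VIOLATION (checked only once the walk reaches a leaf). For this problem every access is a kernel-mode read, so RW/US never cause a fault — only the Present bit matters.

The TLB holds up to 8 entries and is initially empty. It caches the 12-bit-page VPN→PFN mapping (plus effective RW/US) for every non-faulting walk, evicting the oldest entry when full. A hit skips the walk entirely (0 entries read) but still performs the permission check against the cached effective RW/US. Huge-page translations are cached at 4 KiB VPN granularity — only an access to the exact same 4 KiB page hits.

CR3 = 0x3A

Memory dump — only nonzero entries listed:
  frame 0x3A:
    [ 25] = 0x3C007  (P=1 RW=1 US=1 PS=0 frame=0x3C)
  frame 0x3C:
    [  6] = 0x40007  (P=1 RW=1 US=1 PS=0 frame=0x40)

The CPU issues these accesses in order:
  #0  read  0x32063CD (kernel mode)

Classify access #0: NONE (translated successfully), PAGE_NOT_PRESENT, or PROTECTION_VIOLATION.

Trace:
#0 VA=0x32063CD (r,kernel):
  [0] read 0x3A idx=25: raw=0x3C007 flags P=1 W=1 U=1 S=0
  [1] read 0x3C idx=6: raw=0x40007 flags P=1 W=1 U=1 S=0
  → PA=0x403CD  (2 entries read)

Access #0 fault: NONE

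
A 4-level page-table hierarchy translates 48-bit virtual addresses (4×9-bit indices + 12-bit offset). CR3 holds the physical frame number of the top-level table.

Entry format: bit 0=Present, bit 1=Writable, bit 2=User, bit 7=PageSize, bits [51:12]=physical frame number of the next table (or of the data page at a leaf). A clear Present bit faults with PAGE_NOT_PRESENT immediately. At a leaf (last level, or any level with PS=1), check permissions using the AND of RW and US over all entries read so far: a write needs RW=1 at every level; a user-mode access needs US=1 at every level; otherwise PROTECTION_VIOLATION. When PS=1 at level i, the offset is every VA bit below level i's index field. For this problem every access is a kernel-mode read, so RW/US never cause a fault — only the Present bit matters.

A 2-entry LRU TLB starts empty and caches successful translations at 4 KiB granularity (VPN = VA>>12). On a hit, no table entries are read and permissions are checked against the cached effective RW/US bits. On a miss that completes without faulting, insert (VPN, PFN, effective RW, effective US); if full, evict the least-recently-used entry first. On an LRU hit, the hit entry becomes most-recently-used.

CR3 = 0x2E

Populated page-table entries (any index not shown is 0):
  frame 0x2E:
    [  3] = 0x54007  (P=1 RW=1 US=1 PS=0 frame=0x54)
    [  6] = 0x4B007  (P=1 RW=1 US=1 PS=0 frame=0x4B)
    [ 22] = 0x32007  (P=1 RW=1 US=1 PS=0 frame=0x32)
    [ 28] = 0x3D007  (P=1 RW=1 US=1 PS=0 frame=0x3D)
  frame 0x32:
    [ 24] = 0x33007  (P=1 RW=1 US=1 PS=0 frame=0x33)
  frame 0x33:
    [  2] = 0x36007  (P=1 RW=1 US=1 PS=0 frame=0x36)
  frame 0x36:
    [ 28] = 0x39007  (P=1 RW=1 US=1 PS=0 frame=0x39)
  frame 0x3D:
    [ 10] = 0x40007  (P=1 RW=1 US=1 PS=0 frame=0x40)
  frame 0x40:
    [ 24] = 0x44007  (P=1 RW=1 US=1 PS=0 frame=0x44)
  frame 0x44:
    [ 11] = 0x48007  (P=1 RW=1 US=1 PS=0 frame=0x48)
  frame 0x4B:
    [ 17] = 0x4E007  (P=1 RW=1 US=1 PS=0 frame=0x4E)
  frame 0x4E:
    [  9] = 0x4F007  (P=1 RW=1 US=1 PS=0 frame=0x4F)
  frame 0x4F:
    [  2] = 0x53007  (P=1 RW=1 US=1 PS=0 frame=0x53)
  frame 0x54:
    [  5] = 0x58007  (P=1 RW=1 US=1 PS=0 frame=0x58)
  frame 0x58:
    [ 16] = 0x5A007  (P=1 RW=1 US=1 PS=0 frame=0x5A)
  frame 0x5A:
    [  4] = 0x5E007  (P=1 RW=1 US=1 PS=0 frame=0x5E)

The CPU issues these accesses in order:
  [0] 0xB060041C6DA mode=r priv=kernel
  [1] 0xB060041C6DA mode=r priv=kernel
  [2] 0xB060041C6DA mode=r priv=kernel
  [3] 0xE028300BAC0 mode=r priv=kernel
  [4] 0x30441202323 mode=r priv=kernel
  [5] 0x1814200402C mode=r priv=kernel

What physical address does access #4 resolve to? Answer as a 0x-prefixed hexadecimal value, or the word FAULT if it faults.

Trace:
#0 VA=0xB060041C6DA (r,kernel):
  lvl0: tbl 0x2E, slot 22 ⇒ 0x32007 (P1/RW1/US1/PS0)
  lvl1: tbl 0x32, slot 24 ⇒ 0x33007 (P1/RW1/US1/PS0)
  lvl2: tbl 0x33, slot 2 ⇒ 0x36007 (P1/RW1/US1/PS0)
  lvl3: tbl 0x36, slot 28 ⇒ 0x39007 (P1/RW1/US1/PS0)
  ✓ 0x396DA  — 4 lookups
#1 VA=0xB060041C6DA (r,kernel):
  TLB hit vpn=0xB060041C → PA=0x396DA
#2 VA=0xB060041C6DA (r,kernel):
  TLB hit vpn=0xB060041C → PA=0x396DA
#3 VA=0xE028300BAC0 (r,kernel):
  lvl0: tbl 0x2E, slot 28 ⇒ 0x3D007 (P1/RW1/US1/PS0)
  lvl1: tbl 0x3D, slot 10 ⇒ 0x40007 (P1/RW1/US1/PS0)
  lvl2: tbl 0x40, slot 24 ⇒ 0x44007 (P1/RW1/US1/PS0)
  lvl3: tbl 0x44, slot 11 ⇒ 0x48007 (P1/RW1/US1/PS0)
  ✓ 0x48AC0  — 4 lookups
#4 VA=0x30441202323 (r,kernel):
  lvl0: tbl 0x2E, slot 6 ⇒ 0x4B007 (P1/RW1/US1/PS0)
  lvl1: tbl 0x4B, slot 17 ⇒ 0x4E007 (P1/RW1/US1/PS0)
  lvl2: tbl 0x4E, slot 9 ⇒ 0x4F007 (P1/RW1/US1/PS0)
  lvl3: tbl 0x4F, slot 2 ⇒ 0x53007 (P1/RW1/US1/PS0)
  ✓ 0x53323  — 4 lookups
#5 VA=0x1814200402C (r,kernel):
  lvl0: tbl 0x2E, slot 3 ⇒ 0x54007 (P1/RW1/US1/PS0)
  lvl1: tbl 0x54, slot 5 ⇒ 0x58007 (P1/RW1/US1/PS0)
  lvl2: tbl 0x58, slot 16 ⇒ 0x5A007 (P1/RW1/US1/PS0)
  lvl3: tbl 0x5A, slot 4 ⇒ 0x5E007 (P1/RW1/US1/PS0)
  ✓ 0x5E02C  — 4 lookups

Access #4 PA: 0x53323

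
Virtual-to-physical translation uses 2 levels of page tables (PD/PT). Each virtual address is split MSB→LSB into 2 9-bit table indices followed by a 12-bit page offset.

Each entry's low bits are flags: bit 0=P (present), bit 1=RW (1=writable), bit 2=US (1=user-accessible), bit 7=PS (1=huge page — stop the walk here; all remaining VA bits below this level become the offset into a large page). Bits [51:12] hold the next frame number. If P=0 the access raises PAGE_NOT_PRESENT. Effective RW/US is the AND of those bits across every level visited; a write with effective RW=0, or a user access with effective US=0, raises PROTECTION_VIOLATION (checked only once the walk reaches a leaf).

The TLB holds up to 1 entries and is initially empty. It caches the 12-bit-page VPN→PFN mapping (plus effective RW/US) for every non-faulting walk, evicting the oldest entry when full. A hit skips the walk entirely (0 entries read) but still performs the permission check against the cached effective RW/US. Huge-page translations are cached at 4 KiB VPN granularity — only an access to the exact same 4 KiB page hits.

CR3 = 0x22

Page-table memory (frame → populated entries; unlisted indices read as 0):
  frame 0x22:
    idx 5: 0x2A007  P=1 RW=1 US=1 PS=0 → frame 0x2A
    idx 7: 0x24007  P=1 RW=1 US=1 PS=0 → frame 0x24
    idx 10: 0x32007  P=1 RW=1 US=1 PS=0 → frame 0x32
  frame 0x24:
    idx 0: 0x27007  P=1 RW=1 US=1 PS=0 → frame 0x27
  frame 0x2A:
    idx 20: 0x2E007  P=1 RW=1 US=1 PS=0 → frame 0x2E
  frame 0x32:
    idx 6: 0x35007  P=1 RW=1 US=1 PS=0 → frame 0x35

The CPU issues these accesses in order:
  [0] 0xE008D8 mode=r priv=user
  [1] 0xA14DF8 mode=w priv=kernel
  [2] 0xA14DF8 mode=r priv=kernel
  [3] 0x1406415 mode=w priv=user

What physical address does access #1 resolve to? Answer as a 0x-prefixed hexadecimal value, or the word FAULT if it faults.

Per-access translation:
#0 VA=0xE008D8 (r,user):
  lvl0: tbl 0x22, slot 7 ⇒ 0x24007 (P1/RW1/US1/PS0)
  lvl1: tbl 0x24, slot 0 ⇒ 0x27007 (P1/RW1/US1/PS0)
  ⇒ phys 0x278D8  [2 reads]
#1 VA=0xA14DF8 (w,kernel):
  lvl0: tbl 0x22, slot 5 ⇒ 0x2A007 (P1/RW1/US1/PS0)
  lvl1: tbl 0x2A, slot 20 ⇒ 0x2E007 (P1/RW1/US1/PS0)
  ⇒ phys 0x2EDF8  [2 reads]
#2 VA=0xA14DF8 (r,kernel):
  TLB hit vpn=0xA14 → PA=0x2EDF8
#3 VA=0x1406415 (w,user):
  lvl0: tbl 0x22, slot 10 ⇒ 0x32007 (P1/RW1/US1/PS0)
  lvl1: tbl 0x32, slot 6 ⇒ 0x35007 (P1/RW1/US1/PS0)
  ⇒ phys 0x35415  [2 reads]

Access #1 PA: 0x2EDF8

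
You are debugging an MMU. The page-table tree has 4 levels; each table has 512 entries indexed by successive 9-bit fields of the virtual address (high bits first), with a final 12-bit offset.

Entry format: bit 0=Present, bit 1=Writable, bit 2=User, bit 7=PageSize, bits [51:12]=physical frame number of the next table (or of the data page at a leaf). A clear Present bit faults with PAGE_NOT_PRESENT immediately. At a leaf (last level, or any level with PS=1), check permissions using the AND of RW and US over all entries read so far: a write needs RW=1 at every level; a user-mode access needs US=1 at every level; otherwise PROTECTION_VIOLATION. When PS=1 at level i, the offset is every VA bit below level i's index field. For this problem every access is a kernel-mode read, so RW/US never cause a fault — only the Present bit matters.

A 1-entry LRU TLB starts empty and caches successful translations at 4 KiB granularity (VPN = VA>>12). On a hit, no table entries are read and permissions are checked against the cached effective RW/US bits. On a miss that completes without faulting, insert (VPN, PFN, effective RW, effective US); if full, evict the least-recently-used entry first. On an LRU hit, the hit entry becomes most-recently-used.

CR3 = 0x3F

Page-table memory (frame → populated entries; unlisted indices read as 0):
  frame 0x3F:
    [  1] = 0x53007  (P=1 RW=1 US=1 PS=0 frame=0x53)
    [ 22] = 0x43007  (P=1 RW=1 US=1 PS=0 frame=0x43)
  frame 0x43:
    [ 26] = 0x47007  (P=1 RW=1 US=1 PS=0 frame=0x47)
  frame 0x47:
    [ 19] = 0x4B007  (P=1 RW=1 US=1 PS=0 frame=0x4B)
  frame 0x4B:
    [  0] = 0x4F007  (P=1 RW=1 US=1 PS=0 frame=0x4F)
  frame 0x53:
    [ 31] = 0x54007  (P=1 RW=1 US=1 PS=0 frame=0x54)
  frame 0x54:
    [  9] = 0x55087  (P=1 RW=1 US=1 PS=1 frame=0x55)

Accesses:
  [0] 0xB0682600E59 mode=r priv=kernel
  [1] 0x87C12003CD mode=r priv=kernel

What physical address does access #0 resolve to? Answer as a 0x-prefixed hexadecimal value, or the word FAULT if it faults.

Trace:
#0 VA=0xB0682600E59 (r,kernel):
  L0: frame=0x3F idx=22 entry=0x43007 [P=1 RW=1 US=1 PS=0]
  L1: frame=0x43 idx=26 entry=0x47007 [P=1 RW=1 US=1 PS=0]
  L2: frame=0x47 idx=19 entry=0x4B007 [P=1 RW=1 US=1 PS=0]
  L3: frame=0x4B idx=0 entry=0x4F007 [P=1 RW=1 US=1 PS=0]
  ✓ 0x4FE59  — 4 lookups
#1 VA=0x87C12003CD (r,kernel):
  L0: frame=0x3F idx=1 entry=0x53007 [P=1 RW=1 US=1 PS=0]
  L1: frame=0x53 idx=31 entry=0x54007 [P=1 RW=1 US=1 PS=0]
  L2: frame=0x54 idx=9 entry=0x55087 [P=1 RW=1 US=1 PS=1]
  ✓ 0x553CD (huge @L2)  — 3 lookups

Access #0 PA: 0x4FE59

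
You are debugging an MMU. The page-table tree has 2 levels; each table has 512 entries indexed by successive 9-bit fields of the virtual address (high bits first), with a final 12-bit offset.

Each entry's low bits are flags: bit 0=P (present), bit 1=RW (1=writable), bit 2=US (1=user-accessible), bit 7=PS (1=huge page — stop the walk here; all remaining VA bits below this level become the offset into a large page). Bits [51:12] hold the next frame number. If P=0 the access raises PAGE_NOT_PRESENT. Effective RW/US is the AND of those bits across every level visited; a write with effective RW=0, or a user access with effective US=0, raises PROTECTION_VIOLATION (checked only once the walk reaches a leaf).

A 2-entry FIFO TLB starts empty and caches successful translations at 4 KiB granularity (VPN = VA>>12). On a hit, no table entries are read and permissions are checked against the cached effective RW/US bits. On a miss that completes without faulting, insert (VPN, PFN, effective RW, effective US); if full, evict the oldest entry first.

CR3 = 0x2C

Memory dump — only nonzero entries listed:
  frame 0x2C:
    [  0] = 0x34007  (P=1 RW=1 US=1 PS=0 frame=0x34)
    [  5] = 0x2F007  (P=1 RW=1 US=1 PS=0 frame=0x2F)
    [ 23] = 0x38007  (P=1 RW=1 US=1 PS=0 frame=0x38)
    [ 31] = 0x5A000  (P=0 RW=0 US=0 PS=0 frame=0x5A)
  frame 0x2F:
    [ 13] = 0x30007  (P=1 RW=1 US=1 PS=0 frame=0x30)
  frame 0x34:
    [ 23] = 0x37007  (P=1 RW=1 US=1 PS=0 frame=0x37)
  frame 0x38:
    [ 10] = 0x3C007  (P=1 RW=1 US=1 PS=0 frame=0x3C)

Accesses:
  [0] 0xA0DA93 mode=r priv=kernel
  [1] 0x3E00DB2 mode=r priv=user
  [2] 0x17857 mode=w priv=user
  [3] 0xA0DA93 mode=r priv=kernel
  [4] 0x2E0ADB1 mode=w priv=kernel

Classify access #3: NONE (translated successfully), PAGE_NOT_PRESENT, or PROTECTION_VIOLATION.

Walk each access:
#0 VA=0xA0DA93 (r,kernel):
  L0 @0x2C[5] → 0x2F007  P=1,RW=1,US=1,PS=0
  L1 @0x2F[13] → 0x30007  P=1,RW=1,US=1,PS=0
  → PA=0x30A93  (2 entries read)
#1 VA=0x3E00DB2 (r,user):
  L0 @0x2C[31] → 0x5A000  P=0,RW=0,US=0,PS=0
  → PAGE_NOT_PRESENT  (1 entries read)
#2 VA=0x17857 (w,user):
  L0 @0x2C[0] → 0x34007  P=1,RW=1,US=1,PS=0
  L1 @0x34[23] → 0x37007  P=1,RW=1,US=1,PS=0
  → PA=0x37857  (2 entries read)
#3 VA=0xA0DA93 (r,kernel):
  TLB hit vpn=0xA0D → PA=0x30A93
#4 VA=0x2E0ADB1 (w,kernel):
  L0 @0x2C[23] → 0x38007  P=1,RW=1,US=1,PS=0
  L1 @0x38[10] → 0x3C007  P=1,RW=1,US=1,PS=0
  → PA=0x3CDB1  (2 entries read)

Access #3 fault: NONE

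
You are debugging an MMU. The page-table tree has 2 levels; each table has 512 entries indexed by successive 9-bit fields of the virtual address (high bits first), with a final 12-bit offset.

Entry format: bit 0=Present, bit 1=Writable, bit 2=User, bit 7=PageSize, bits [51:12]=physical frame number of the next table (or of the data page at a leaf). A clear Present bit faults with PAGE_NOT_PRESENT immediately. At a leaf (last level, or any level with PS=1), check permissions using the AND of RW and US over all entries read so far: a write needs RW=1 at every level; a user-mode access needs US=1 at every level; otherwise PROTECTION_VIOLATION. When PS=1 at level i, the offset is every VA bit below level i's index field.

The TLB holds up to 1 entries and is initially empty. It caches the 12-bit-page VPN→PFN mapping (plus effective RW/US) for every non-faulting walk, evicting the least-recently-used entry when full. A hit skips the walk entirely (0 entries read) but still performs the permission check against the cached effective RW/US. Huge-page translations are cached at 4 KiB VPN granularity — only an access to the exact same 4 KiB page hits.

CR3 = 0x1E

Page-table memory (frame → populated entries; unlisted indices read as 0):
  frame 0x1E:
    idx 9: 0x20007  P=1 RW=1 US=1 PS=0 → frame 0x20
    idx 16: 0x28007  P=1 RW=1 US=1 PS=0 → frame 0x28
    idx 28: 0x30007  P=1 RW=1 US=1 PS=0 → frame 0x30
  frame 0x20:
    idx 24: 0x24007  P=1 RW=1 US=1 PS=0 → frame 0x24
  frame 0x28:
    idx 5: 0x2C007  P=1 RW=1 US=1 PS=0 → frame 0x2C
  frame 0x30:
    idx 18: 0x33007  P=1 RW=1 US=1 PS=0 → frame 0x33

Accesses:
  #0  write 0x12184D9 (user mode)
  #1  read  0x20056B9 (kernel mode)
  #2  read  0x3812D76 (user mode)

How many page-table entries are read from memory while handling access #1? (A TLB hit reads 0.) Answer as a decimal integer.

Per-access translation:
#0 VA=0x12184D9 (w,user):
  L0 @0x1E[9] → 0x20007  P=1,RW=1,US=1,PS=0
  L1 @0x20[24] → 0x24007  P=1,RW=1,US=1,PS=0
  ⇒ phys 0x244D9  [2 reads]
#1 VA=0x20056B9 (r,kernel):
  L0 @0x1E[16] → 0x28007  P=1,RW=1,US=1,PS=0
  L1 @0x28[5] → 0x2C007  P=1,RW=1,US=1,PS=0
  ⇒ phys 0x2C6B9  [2 reads]
#2 VA=0x3812D76 (r,user):
  L0 @0x1E[28] → 0x30007  P=1,RW=1,US=1,PS=0
  L1 @0x30[18] → 0x33007  P=1,RW=1,US=1,PS=0
  ⇒ phys 0x33D76  [2 reads]

Entries read for #1: 2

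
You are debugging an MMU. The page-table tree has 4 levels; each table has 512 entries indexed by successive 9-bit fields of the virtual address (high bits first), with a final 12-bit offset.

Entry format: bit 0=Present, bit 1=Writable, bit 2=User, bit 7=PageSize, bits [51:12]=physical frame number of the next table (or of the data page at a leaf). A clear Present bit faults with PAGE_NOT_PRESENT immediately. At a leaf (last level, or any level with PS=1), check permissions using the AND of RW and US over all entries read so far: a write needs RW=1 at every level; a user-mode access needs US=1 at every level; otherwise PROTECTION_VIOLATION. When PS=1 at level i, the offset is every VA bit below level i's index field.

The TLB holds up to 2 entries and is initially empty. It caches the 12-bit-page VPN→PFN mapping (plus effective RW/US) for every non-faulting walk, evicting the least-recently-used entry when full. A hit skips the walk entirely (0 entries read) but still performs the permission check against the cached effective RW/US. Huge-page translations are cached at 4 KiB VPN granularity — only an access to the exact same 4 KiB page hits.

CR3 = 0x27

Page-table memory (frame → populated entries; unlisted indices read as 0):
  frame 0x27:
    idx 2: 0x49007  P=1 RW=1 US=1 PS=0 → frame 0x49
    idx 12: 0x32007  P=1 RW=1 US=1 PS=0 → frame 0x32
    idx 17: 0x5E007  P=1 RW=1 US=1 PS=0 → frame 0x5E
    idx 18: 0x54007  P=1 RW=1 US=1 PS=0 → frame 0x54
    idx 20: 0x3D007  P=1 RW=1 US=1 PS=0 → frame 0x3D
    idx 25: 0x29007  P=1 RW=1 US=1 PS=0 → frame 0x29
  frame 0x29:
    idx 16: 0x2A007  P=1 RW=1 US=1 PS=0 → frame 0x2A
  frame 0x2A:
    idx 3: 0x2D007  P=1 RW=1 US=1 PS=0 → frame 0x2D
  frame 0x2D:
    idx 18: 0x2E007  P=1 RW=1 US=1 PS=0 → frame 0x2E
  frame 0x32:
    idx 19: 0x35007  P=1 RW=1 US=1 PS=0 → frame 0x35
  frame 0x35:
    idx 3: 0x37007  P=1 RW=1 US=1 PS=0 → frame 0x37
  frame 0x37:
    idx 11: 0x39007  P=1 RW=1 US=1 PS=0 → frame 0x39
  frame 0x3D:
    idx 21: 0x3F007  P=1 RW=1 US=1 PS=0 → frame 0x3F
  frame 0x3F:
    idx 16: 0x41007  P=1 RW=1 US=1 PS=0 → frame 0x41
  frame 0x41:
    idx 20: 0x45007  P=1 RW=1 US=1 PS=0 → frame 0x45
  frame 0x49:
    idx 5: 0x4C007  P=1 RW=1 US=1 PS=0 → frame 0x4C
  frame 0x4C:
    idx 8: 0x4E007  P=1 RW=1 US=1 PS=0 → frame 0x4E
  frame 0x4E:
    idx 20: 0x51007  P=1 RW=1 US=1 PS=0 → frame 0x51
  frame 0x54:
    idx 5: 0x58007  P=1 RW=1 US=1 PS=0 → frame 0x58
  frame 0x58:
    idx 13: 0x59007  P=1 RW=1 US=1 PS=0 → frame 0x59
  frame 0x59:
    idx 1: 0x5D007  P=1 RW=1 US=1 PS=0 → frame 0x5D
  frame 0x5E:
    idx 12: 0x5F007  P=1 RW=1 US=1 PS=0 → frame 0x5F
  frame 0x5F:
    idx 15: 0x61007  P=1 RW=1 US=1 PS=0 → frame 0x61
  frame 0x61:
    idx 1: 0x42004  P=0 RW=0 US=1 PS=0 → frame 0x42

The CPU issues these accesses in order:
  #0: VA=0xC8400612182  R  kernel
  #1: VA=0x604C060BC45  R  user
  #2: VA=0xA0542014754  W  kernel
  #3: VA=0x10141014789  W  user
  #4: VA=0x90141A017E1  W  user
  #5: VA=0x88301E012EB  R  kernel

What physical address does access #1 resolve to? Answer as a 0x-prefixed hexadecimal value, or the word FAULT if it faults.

Walk each access:
#0 VA=0xC8400612182 (r,kernel):
  L0: frame=0x27 idx=25 entry=0x29007 [P=1 RW=1 US=1 PS=0]
  L1: frame=0x29 idx=16 entry=0x2A007 [P=1 RW=1 US=1 PS=0]
  L2: frame=0x2A idx=3 entry=0x2D007 [P=1 RW=1 US=1 PS=0]
  L3: frame=0x2D idx=18 entry=0x2E007 [P=1 RW=1 US=1 PS=0]
  ✓ 0x2E182  — 4 lookups
#1 VA=0x604C060BC45 (r,user):
  L0: frame=0x27 idx=12 entry=0x32007 [P=1 RW=1 US=1 PS=0]
  L1: frame=0x32 idx=19 entry=0x35007 [P=1 RW=1 US=1 PS=0]
  L2: frame=0x35 idx=3 entry=0x37007 [P=1 RW=1 US=1 PS=0]
  L3: frame=0x37 idx=11 entry=0x39007 [P=1 RW=1 US=1 PS=0]
  ✓ 0x39C45  — 4 lookups
#2 VA=0xA0542014754 (w,kernel):
  L0: frame=0x27 idx=20 entry=0x3D007 [P=1 RW=1 US=1 PS=0]
  L1: frame=0x3D idx=21 entry=0x3F007 [P=1 RW=1 US=1 PS=0]
  L2: frame=0x3F idx=16 entry=0x41007 [P=1 RW=1 US=1 PS=0]
  L3: frame=0x41 idx=20 entry=0x45007 [P=1 RW=1 US=1 PS=0]
  ✓ 0x45754  — 4 lookups
#3 VA=0x10141014789 (w,user):
  L0: frame=0x27 idx=2 entry=0x49007 [P=1 RW=1 US=1 PS=0]
  L1: frame=0x49 idx=5 entry=0x4C007 [P=1 RW=1 US=1 PS=0]
  L2: frame=0x4C idx=8 entry=0x4E007 [P=1 RW=1 US=1 PS=0]
  L3: frame=0x4E idx=20 entry=0x51007 [P=1 RW=1 US=1 PS=0]
  ✓ 0x51789  — 4 lookups
#4 VA=0x90141A017E1 (w,user):
  L0: frame=0x27 idx=18 entry=0x54007 [P=1 RW=1 US=1 PS=0]
  L1: frame=0x54 idx=5 entry=0x58007 [P=1 RW=1 US=1 PS=0]
  L2: frame=0x58 idx=13 entry=0x59007 [P=1 RW=1 US=1 PS=0]
  L3: frame=0x59 idx=1 entry=0x5D007 [P=1 RW=1 US=1 PS=0]
  ✓ 0x5D7E1  — 4 lookups
#5 VA=0x88301E012EB (r,kernel):
  L0: frame=0x27 idx=17 entry=0x5E007 [P=1 RW=1 US=1 PS=0]
  L1: frame=0x5E idx=12 entry=0x5F007 [P=1 RW=1 US=1 PS=0]
  L2: frame=0x5F idx=15 entry=0x61007 [P=1 RW=1 US=1 PS=0]
  L3: frame=0x61 idx=1 entry=0x42004 [P=0 RW=0 US=1 PS=0]
  → PAGE_NOT_PRESENT  (4 entries read)

Access #1 PA: 0x39C45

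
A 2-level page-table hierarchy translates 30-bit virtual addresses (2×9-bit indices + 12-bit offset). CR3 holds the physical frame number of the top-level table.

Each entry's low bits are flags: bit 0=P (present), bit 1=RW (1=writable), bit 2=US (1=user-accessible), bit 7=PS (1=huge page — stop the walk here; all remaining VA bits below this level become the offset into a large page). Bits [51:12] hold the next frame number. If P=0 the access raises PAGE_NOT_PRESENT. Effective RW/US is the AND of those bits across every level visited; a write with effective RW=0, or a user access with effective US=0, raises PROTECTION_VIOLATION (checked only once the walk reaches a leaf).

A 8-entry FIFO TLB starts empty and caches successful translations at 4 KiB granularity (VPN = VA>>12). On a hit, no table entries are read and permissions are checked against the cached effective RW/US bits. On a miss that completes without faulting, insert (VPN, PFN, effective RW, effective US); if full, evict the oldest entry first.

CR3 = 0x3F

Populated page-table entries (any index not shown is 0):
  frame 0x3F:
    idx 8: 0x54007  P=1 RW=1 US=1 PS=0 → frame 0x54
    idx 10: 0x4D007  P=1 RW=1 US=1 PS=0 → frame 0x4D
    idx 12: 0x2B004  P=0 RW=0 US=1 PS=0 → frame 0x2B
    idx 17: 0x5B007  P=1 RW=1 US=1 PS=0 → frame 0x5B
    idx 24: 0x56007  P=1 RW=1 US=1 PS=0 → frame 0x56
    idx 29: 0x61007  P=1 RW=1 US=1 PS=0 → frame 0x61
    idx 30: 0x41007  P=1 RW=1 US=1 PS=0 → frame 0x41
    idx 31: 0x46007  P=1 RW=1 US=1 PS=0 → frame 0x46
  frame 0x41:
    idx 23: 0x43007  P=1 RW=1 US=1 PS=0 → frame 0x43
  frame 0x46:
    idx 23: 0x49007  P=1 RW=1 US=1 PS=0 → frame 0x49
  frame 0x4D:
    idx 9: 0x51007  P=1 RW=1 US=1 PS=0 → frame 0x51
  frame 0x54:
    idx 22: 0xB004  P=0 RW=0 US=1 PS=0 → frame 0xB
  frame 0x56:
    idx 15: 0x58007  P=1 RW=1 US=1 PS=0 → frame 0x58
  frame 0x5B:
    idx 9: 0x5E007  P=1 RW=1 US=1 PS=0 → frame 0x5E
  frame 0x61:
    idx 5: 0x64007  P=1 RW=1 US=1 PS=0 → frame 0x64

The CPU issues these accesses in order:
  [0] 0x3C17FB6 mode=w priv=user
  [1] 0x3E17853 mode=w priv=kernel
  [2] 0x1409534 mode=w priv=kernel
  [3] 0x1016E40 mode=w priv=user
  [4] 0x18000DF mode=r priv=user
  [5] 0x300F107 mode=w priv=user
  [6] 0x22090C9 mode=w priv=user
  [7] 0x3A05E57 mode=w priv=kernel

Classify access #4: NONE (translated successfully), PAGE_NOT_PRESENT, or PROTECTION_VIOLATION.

Trace:
#0 VA=0x3C17FB6 (w,user):
  [0] read 0x3F idx=30: raw=0x41007 flags P=1 W=1 U=1 S=0
  [1] read 0x41 idx=23: raw=0x43007 flags P=1 W=1 U=1 S=0
  ⇒ phys 0x43FB6  [2 reads]
#1 VA=0x3E17853 (w,kernel):
  [0] read 0x3F idx=31: raw=0x46007 flags P=1 W=1 U=1 S=0
  [1] read 0x46 idx=23: raw=0x49007 flags P=1 W=1 U=1 S=0
  ⇒ phys 0x49853  [2 reads]
#2 VA=0x1409534 (w,kernel):
  [0] read 0x3F idx=10: raw=0x4D007 flags P=1 W=1 U=1 S=0
  [1] read 0x4D idx=9: raw=0x51007 flags P=1 W=1 U=1 S=0
  ⇒ phys 0x51534  [2 reads]
#3 VA=0x1016E40 (w,user):
  [0] read 0x3F idx=8: raw=0x54007 flags P=1 W=1 U=1 S=0
  [1] read 0x54 idx=22: raw=0xB004 flags P=0 W=0 U=1 S=0
  ⇒ fault: PAGE_NOT_PRESENT  — 2 lookups
#4 VA=0x18000DF (r,user):
  [0] read 0x3F idx=12: raw=0x2B004 flags P=0 W=0 U=1 S=0
  ⇒ fault: PAGE_NOT_PRESENT  — 1 lookups
#5 VA=0x300F107 (w,user):
  [0] read 0x3F idx=24: raw=0x56007 flags P=1 W=1 U=1 S=0
  [1] read 0x56 idx=15: raw=0x58007 flags P=1 W=1 U=1 S=0
  ⇒ phys 0x58107  [2 reads]
#6 VA=0x22090C9 (w,user):
  [0] read 0x3F idx=17: raw=0x5B007 flags P=1 W=1 U=1 S=0
  [1] read 0x5B idx=9: raw=0x5E007 flags P=1 W=1 U=1 S=0
  ⇒ phys 0x5E0C9  [2 reads]
#7 VA=0x3A05E57 (w,kernel):
  [0] read 0x3F idx=29: raw=0x61007 flags P=1 W=1 U=1 S=0
  [1] read 0x61 idx=5: raw=0x64007 flags P=1 W=1 U=1 S=0
  ⇒ phys 0x64E57  [2 reads]

Access #4 fault: PAGE_NOT_PRESENT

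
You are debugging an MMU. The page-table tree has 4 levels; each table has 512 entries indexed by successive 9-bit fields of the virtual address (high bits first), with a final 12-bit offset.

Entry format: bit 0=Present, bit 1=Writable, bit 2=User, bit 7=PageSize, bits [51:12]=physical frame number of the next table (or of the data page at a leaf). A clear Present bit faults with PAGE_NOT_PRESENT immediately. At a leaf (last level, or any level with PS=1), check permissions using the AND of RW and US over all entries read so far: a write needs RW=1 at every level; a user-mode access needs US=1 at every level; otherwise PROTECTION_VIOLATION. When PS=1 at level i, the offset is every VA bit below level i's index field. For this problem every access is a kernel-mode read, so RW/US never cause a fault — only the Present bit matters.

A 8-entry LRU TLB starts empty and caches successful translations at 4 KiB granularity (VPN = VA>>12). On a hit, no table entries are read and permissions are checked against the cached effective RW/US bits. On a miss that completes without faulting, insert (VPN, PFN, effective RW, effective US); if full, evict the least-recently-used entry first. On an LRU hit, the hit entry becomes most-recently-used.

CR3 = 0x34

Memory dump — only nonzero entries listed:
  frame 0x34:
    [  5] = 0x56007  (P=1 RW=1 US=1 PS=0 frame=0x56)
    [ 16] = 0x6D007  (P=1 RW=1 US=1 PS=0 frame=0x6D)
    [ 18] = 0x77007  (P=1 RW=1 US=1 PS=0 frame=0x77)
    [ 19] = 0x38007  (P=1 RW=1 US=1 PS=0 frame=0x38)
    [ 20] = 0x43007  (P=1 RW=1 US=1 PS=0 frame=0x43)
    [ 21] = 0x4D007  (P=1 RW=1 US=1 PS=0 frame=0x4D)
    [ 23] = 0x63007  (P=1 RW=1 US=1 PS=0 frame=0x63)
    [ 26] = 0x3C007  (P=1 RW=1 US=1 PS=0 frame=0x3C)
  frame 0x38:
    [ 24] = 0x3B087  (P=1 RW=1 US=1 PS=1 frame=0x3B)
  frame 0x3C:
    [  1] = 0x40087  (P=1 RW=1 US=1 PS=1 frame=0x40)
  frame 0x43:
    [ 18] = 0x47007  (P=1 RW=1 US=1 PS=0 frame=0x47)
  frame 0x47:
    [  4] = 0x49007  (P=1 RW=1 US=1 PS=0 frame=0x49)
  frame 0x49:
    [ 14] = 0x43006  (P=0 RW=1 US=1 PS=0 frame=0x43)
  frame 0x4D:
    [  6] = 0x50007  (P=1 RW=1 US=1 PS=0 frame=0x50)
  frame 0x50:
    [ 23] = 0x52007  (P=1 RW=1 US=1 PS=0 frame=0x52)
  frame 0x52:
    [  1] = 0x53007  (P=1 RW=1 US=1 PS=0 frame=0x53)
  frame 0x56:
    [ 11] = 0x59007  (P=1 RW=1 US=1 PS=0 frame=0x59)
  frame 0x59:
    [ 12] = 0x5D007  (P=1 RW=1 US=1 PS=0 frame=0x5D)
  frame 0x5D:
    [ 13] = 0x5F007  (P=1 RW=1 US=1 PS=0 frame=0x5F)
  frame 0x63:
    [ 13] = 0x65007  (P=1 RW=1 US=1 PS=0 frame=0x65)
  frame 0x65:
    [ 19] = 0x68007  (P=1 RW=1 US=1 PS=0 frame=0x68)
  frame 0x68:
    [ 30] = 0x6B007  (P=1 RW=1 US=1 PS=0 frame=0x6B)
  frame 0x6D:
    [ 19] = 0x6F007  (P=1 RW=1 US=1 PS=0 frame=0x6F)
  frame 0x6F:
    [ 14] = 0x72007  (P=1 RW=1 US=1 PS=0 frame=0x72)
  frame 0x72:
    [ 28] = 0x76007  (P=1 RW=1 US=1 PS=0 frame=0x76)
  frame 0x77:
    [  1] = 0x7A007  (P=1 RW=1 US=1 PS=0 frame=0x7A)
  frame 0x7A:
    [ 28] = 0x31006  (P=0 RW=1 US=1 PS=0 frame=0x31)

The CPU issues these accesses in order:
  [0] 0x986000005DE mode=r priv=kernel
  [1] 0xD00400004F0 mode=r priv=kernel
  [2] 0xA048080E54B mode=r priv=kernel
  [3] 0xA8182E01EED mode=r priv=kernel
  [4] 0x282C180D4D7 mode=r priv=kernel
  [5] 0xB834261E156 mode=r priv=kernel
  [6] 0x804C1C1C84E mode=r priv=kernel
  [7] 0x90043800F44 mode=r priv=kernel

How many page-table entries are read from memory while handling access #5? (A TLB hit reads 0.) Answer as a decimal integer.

Trace:
#0 VA=0x986000005DE (r,kernel):
  lvl0: tbl 0x34, slot 19 ⇒ 0x38007 (P1/RW1/US1/PS0)
  lvl1: tbl 0x38, slot 24 ⇒ 0x3B087 (P1/RW1/US1/PS1)
  → PA=0x3B5DE (huge @L1)  (2 entries read)
#1 VA=0xD00400004F0 (r,kernel):
  lvl0: tbl 0x34, slot 26 ⇒ 0x3C007 (P1/RW1/US1/PS0)
  lvl1: tbl 0x3C, slot 1 ⇒ 0x40087 (P1/RW1/US1/PS1)
  → PA=0x404F0 (huge @L1)  (2 entries read)
#2 VA=0xA048080E54B (r,kernel):
  lvl0: tbl 0x34, slot 20 ⇒ 0x43007 (P1/RW1/US1/PS0)
  lvl1: tbl 0x43, slot 18 ⇒ 0x47007 (P1/RW1/US1/PS0)
  lvl2: tbl 0x47, slot 4 ⇒ 0x49007 (P1/RW1/US1/PS0)
  lvl3: tbl 0x49, slot 14 ⇒ 0x43006 (P0/RW1/US1/PS0)
  → PAGE_NOT_PRESENT  (4 entries read)
#3 VA=0xA8182E01EED (r,kernel):
  lvl0: tbl 0x34, slot 21 ⇒ 0x4D007 (P1/RW1/US1/PS0)
  lvl1: tbl 0x4D, slot 6 ⇒ 0x50007 (P1/RW1/US1/PS0)
  lvl2: tbl 0x50, slot 23 ⇒ 0x52007 (P1/RW1/US1/PS0)
  lvl3: tbl 0x52, slot 1 ⇒ 0x53007 (P1/RW1/US1/PS0)
  → PA=0x53EED  (4 entries read)
#4 VA=0x282C180D4D7 (r,kernel):
  lvl0: tbl 0x34, slot 5 ⇒ 0x56007 (P1/RW1/US1/PS0)
  lvl1: tbl 0x56, slot 11 ⇒ 0x59007 (P1/RW1/US1/PS0)
  lvl2: tbl 0x59, slot 12 ⇒ 0x5D007 (P1/RW1/US1/PS0)
  lvl3: tbl 0x5D, slot 13 ⇒ 0x5F007 (P1/RW1/US1/PS0)
  → PA=0x5F4D7  (4 entries read)
#5 VA=0xB834261E156 (r,kernel):
  lvl0: tbl 0x34, slot 23 ⇒ 0x63007 (P1/RW1/US1/PS0)
  lvl1: tbl 0x63, slot 13 ⇒ 0x65007 (P1/RW1/US1/PS0)
  lvl2: tbl 0x65, slot 19 ⇒ 0x68007 (P1/RW1/US1/PS0)
  lvl3: tbl 0x68, slot 30 ⇒ 0x6B007 (P1/RW1/US1/PS0)
  → PA=0x6B156  (4 entries read)
#6 VA=0x804C1C1C84E (r,kernel):
  lvl0: tbl 0x34, slot 16 ⇒ 0x6D007 (P1/RW1/US1/PS0)
  lvl1: tbl 0x6D, slot 19 ⇒ 0x6F007 (P1/RW1/US1/PS0)
  lvl2: tbl 0x6F, slot 14 ⇒ 0x72007 (P1/RW1/US1/PS0)
  lvl3: tbl 0x72, slot 28 ⇒ 0x76007 (P1/RW1/US1/PS0)
  → PA=0x7684E  (4 entries read)
#7 VA=0x90043800F44 (r,kernel):
  lvl0: tbl 0x34, slot 18 ⇒ 0x77007 (P1/RW1/US1/PS0)
  lvl1: tbl 0x77, slot 1 ⇒ 0x7A007 (P1/RW1/US1/PS0)
  lvl2: tbl 0x7A, slot 28 ⇒ 0x31006 (P0/RW1/US1/PS0)
  → PAGE_NOT_PRESENT  (3 entries read)

Entries read for #5: 4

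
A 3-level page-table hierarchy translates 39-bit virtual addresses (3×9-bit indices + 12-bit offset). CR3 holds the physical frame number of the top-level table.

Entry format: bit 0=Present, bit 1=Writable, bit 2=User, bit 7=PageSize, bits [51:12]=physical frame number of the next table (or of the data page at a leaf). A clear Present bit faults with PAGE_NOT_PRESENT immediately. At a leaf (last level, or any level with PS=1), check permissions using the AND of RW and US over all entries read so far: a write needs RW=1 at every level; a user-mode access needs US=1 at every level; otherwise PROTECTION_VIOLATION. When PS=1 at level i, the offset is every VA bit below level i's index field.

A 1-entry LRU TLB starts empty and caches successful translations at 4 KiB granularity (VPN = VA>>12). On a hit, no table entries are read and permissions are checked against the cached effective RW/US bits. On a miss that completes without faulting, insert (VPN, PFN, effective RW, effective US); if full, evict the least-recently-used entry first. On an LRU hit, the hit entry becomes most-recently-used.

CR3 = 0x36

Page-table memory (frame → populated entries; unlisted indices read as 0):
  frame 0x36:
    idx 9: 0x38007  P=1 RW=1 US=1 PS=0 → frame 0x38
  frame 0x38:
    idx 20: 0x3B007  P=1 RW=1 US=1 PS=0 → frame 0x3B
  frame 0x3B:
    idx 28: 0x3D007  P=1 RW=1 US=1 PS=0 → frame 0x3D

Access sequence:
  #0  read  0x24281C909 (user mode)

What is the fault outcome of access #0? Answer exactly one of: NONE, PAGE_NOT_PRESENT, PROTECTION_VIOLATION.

Per-access translation:
#0 VA=0x24281C909 (r,user):
  L0: frame=0x36 idx=9 entry=0x38007 [P=1 RW=1 US=1 PS=0]
  L1: frame=0x38 idx=20 entry=0x3B007 [P=1 RW=1 US=1 PS=0]
  L2: frame=0x3B idx=28 entry=0x3D007 [P=1 RW=1 US=1 PS=0]
  ⇒ phys 0x3D909  [3 reads]

Access #0 fault: NONE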